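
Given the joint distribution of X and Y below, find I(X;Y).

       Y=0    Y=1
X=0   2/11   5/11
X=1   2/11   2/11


H(X) = 0.9457, H(Y) = 0.9457, H(X,Y) = 1.8586
I(X;Y) = H(X) + H(Y) - H(X,Y) = 0.0328 bits


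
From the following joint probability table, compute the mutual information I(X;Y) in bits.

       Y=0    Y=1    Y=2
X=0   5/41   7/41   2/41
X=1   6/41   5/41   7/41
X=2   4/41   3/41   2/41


H(X) = 1.5309, H(Y) = 1.5707, H(X,Y) = 3.0457
I(X;Y) = H(X) + H(Y) - H(X,Y) = 0.0560 bits


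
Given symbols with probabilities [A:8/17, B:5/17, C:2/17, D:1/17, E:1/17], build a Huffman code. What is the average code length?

Huffman tree construction:
Combine smallest probabilities repeatedly
Resulting codes:
  A: 0 (length 1)
  B: 11 (length 2)
  C: 100 (length 3)
  D: 1010 (length 4)
  E: 1011 (length 4)
Average length = Σ p(s) × length(s) = 1.8824 bits


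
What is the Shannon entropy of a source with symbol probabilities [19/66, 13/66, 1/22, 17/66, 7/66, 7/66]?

H(X) = -Σ p(x) log₂ p(x)
  -19/66 × log₂(19/66) = 0.5172
  -13/66 × log₂(13/66) = 0.4617
  -1/22 × log₂(1/22) = 0.2027
  -17/66 × log₂(17/66) = 0.5041
  -7/66 × log₂(7/66) = 0.3433
  -7/66 × log₂(7/66) = 0.3433
H(X) = 2.3723 bits


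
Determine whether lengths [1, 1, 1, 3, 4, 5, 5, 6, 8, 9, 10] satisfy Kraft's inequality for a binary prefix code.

Kraft inequality: Σ 2^(-l_i) ≤ 1 for prefix-free code
Calculating: 2^(-1) + 2^(-1) + 2^(-1) + 2^(-3) + 2^(-4) + 2^(-5) + 2^(-5) + 2^(-6) + 2^(-8) + 2^(-9) + 2^(-10)
= 0.5 + 0.5 + 0.5 + 0.125 + 0.0625 + 0.03125 + 0.03125 + 0.015625 + 0.00390625 + 0.001953125 + 0.0009765625
= 1.7725
Since 1.7725 > 1, prefix-free code does not exist


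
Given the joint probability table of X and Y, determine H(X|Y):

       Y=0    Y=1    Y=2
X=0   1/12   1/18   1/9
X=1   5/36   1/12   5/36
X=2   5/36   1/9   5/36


H(X|Y) = Σ_y p(y) H(X|Y=y)
  p(Y=0) = 13/36, H(X|Y=0) = 1.5486
  p(Y=1) = 1/4, H(X|Y=1) = 1.5305
  p(Y=2) = 7/18, H(X|Y=2) = 1.5774
H(X|Y) = 0.3611×1.5486 + 0.2500×1.5305 + 0.3889×1.5774 = 1.5553 bits


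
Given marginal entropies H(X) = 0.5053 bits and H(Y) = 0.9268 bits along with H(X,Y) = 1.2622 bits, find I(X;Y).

I(X;Y) = H(X) + H(Y) - H(X,Y)
I(X;Y) = 0.5053 + 0.9268 - 1.2622 = 0.1699 bits


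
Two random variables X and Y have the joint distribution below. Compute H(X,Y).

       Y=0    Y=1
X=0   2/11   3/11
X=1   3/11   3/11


H(X,Y) = -Σ p(x,y) log₂ p(x,y)
  p(0,0)=2/11: -0.1818 × log₂(0.1818) = 0.4472
  p(0,1)=3/11: -0.2727 × log₂(0.2727) = 0.5112
  p(1,0)=3/11: -0.2727 × log₂(0.2727) = 0.5112
  p(1,1)=3/11: -0.2727 × log₂(0.2727) = 0.5112
H(X,Y) = 1.9808 bits


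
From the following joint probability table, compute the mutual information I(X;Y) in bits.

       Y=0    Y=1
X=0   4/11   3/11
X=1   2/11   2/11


H(X) = 0.9457, H(Y) = 0.9940, H(X,Y) = 1.9363
I(X;Y) = H(X) + H(Y) - H(X,Y) = 0.0034 bits


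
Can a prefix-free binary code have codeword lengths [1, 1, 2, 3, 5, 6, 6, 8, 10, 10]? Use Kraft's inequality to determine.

Kraft inequality: Σ 2^(-l_i) ≤ 1 for prefix-free code
Calculating: 2^(-1) + 2^(-1) + 2^(-2) + 2^(-3) + 2^(-5) + 2^(-6) + 2^(-6) + 2^(-8) + 2^(-10) + 2^(-10)
= 0.5 + 0.5 + 0.25 + 0.125 + 0.03125 + 0.015625 + 0.015625 + 0.00390625 + 0.0009765625 + 0.0009765625
= 1.4434
Since 1.4434 > 1, prefix-free code does not exist


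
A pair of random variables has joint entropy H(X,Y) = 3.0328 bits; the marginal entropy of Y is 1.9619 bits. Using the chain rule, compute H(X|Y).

Chain rule: H(X,Y) = H(X|Y) + H(Y)
H(X|Y) = H(X,Y) - H(Y) = 3.0328 - 1.9619 = 1.0709 bits


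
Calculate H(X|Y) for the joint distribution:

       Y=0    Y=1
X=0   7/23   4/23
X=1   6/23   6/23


H(X|Y) = Σ_y p(y) H(X|Y=y)
  p(Y=0) = 13/23, H(X|Y=0) = 0.9957
  p(Y=1) = 10/23, H(X|Y=1) = 0.9710
H(X|Y) = 0.5652×0.9957 + 0.4348×0.9710 = 0.9850 bits


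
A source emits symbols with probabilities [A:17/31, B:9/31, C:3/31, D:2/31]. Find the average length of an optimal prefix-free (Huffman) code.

Huffman tree construction:
Combine smallest probabilities repeatedly
Resulting codes:
  A: 1 (length 1)
  B: 01 (length 2)
  C: 001 (length 3)
  D: 000 (length 3)
Average length = Σ p(s) × length(s) = 1.6129 bits


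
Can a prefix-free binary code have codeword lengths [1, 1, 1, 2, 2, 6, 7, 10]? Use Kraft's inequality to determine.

Kraft inequality: Σ 2^(-l_i) ≤ 1 for prefix-free code
Calculating: 2^(-1) + 2^(-1) + 2^(-1) + 2^(-2) + 2^(-2) + 2^(-6) + 2^(-7) + 2^(-10)
= 0.5 + 0.5 + 0.5 + 0.25 + 0.25 + 0.015625 + 0.0078125 + 0.0009765625
= 2.0244
Since 2.0244 > 1, prefix-free code does not exist


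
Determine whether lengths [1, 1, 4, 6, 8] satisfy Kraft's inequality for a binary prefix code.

Kraft inequality: Σ 2^(-l_i) ≤ 1 for prefix-free code
Calculating: 2^(-1) + 2^(-1) + 2^(-4) + 2^(-6) + 2^(-8)
= 0.5 + 0.5 + 0.0625 + 0.015625 + 0.00390625
= 1.0820
Since 1.0820 > 1, prefix-free code does not exist


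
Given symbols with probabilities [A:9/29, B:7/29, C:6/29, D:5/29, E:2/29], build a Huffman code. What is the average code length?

Huffman tree construction:
Combine smallest probabilities repeatedly
Resulting codes:
  A: 11 (length 2)
  B: 01 (length 2)
  C: 00 (length 2)
  D: 101 (length 3)
  E: 100 (length 3)
Average length = Σ p(s) × length(s) = 2.2414 bits


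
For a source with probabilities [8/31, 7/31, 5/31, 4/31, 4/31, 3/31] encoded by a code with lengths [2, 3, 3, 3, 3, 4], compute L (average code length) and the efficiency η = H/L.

Average length L = Σ p_i × l_i = 2.8387 bits
Entropy H = 2.5021 bits
Efficiency η = H/L × 100% = 88.14%


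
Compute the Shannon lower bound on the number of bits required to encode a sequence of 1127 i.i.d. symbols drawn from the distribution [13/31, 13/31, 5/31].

Entropy H = 1.4761 bits/symbol
Minimum bits = H × n = 1.4761 × 1127
= 1663.56 bits


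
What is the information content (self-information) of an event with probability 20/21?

Information content I(x) = -log₂(p(x))
I = -log₂(20/21) = -log₂(0.9524)
I = 0.0704 bits


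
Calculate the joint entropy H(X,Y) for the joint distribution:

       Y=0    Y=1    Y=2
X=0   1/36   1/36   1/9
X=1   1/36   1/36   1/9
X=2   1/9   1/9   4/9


H(X,Y) = -Σ p(x,y) log₂ p(x,y)
  p(0,0)=1/36: -0.0278 × log₂(0.0278) = 0.1436
  p(0,1)=1/36: -0.0278 × log₂(0.0278) = 0.1436
  p(0,2)=1/9: -0.1111 × log₂(0.1111) = 0.3522
  p(1,0)=1/36: -0.0278 × log₂(0.0278) = 0.1436
  p(1,1)=1/36: -0.0278 × log₂(0.0278) = 0.1436
  p(1,2)=1/9: -0.1111 × log₂(0.1111) = 0.3522
  p(2,0)=1/9: -0.1111 × log₂(0.1111) = 0.3522
  p(2,1)=1/9: -0.1111 × log₂(0.1111) = 0.3522
  p(2,2)=4/9: -0.4444 × log₂(0.4444) = 0.5200
H(X,Y) = 2.5033 bits


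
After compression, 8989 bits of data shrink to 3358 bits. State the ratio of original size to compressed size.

Compression ratio = Original / Compressed
= 8989 / 3358 = 2.68:1


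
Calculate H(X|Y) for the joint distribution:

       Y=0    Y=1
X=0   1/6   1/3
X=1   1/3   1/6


H(X|Y) = Σ_y p(y) H(X|Y=y)
  p(Y=0) = 1/2, H(X|Y=0) = 0.9183
  p(Y=1) = 1/2, H(X|Y=1) = 0.9183
H(X|Y) = 0.5000×0.9183 + 0.5000×0.9183 = 0.9183 bits


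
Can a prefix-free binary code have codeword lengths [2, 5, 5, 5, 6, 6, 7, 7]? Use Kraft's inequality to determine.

Kraft inequality: Σ 2^(-l_i) ≤ 1 for prefix-free code
Calculating: 2^(-2) + 2^(-5) + 2^(-5) + 2^(-5) + 2^(-6) + 2^(-6) + 2^(-7) + 2^(-7)
= 0.25 + 0.03125 + 0.03125 + 0.03125 + 0.015625 + 0.015625 + 0.0078125 + 0.0078125
= 0.3906
Since 0.3906 ≤ 1, prefix-free code exists


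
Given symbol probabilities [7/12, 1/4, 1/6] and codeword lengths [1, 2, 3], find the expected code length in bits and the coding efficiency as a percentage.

Average length L = Σ p_i × l_i = 1.5833 bits
Entropy H = 1.3844 bits
Efficiency η = H/L × 100% = 87.44%


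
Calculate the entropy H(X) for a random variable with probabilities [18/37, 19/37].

H(X) = -Σ p(x) log₂ p(x)
  -18/37 × log₂(18/37) = 0.5057
  -19/37 × log₂(19/37) = 0.4938
H(X) = 0.9995 bits


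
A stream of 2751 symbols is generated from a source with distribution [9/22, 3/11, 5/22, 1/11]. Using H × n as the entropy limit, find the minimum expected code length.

Entropy H = 1.8390 bits/symbol
Minimum bits = H × n = 1.8390 × 2751
= 5059.18 bits


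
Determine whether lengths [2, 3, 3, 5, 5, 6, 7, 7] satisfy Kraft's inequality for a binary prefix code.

Kraft inequality: Σ 2^(-l_i) ≤ 1 for prefix-free code
Calculating: 2^(-2) + 2^(-3) + 2^(-3) + 2^(-5) + 2^(-5) + 2^(-6) + 2^(-7) + 2^(-7)
= 0.25 + 0.125 + 0.125 + 0.03125 + 0.03125 + 0.015625 + 0.0078125 + 0.0078125
= 0.5938
Since 0.5938 ≤ 1, prefix-free code exists


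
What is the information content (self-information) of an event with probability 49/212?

Information content I(x) = -log₂(p(x))
I = -log₂(49/212) = -log₂(0.2311)
I = 2.1132 bits


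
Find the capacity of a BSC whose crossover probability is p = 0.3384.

For BSC with error probability p:
C = 1 - H(p) where H(p) is binary entropy
H(0.3384) = -0.3384 × log₂(0.3384) - 0.6616 × log₂(0.6616)
H(p) = 0.9233
C = 1 - 0.9233 = 0.0767 bits/use


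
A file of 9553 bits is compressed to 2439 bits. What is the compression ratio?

Compression ratio = Original / Compressed
= 9553 / 2439 = 3.92:1


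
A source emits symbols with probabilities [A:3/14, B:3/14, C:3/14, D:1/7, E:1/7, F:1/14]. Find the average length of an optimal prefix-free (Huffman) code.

Huffman tree construction:
Combine smallest probabilities repeatedly
Resulting codes:
  A: 111 (length 3)
  B: 00 (length 2)
  C: 01 (length 2)
  D: 101 (length 3)
  E: 110 (length 3)
  F: 100 (length 3)
Average length = Σ p(s) × length(s) = 2.5714 bits


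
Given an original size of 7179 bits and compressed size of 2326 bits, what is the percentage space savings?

Space savings = (1 - Compressed/Original) × 100%
= (1 - 2326/7179) × 100%
= 67.60%


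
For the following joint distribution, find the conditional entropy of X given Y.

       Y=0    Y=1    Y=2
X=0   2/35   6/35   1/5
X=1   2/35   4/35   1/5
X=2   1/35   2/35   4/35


H(X|Y) = Σ_y p(y) H(X|Y=y)
  p(Y=0) = 1/7, H(X|Y=0) = 1.5219
  p(Y=1) = 12/35, H(X|Y=1) = 1.4591
  p(Y=2) = 18/35, H(X|Y=2) = 1.5420
H(X|Y) = 0.1429×1.5219 + 0.3429×1.4591 + 0.5143×1.5420 = 1.5107 bits


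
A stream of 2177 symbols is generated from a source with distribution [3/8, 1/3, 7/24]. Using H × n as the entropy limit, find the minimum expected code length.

Entropy H = 1.5774 bits/symbol
Minimum bits = H × n = 1.5774 × 2177
= 3434.06 bits


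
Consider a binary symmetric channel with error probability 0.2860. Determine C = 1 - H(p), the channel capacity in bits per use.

For BSC with error probability p:
C = 1 - H(p) where H(p) is binary entropy
H(0.2860) = -0.2860 × log₂(0.2860) - 0.7140 × log₂(0.7140)
H(p) = 0.8635
C = 1 - 0.8635 = 0.1365 bits/use


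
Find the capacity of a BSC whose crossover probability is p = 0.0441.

For BSC with error probability p:
C = 1 - H(p) where H(p) is binary entropy
H(0.0441) = -0.0441 × log₂(0.0441) - 0.9559 × log₂(0.9559)
H(p) = 0.2608
C = 1 - 0.2608 = 0.7392 bits/use


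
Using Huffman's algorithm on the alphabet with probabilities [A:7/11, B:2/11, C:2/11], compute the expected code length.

Huffman tree construction:
Combine smallest probabilities repeatedly
Resulting codes:
  A: 1 (length 1)
  B: 00 (length 2)
  C: 01 (length 2)
Average length = Σ p(s) × length(s) = 1.3636 bits


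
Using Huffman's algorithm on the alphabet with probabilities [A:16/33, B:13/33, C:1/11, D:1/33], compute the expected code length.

Huffman tree construction:
Combine smallest probabilities repeatedly
Resulting codes:
  A: 0 (length 1)
  B: 11 (length 2)
  C: 101 (length 3)
  D: 100 (length 3)
Average length = Σ p(s) × length(s) = 1.6364 bits


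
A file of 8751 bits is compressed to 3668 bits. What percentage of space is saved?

Space savings = (1 - Compressed/Original) × 100%
= (1 - 3668/8751) × 100%
= 58.08%


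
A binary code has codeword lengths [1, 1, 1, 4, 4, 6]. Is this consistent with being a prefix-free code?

Kraft inequality: Σ 2^(-l_i) ≤ 1 for prefix-free code
Calculating: 2^(-1) + 2^(-1) + 2^(-1) + 2^(-4) + 2^(-4) + 2^(-6)
= 0.5 + 0.5 + 0.5 + 0.0625 + 0.0625 + 0.015625
= 1.6406
Since 1.6406 > 1, prefix-free code does not exist


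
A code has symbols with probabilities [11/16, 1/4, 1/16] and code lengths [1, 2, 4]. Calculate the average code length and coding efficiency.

Average length L = Σ p_i × l_i = 1.4375 bits
Entropy H = 1.1216 bits
Efficiency η = H/L × 100% = 78.03%


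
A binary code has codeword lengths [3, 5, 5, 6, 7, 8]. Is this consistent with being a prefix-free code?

Kraft inequality: Σ 2^(-l_i) ≤ 1 for prefix-free code
Calculating: 2^(-3) + 2^(-5) + 2^(-5) + 2^(-6) + 2^(-7) + 2^(-8)
= 0.125 + 0.03125 + 0.03125 + 0.015625 + 0.0078125 + 0.00390625
= 0.2148
Since 0.2148 ≤ 1, prefix-free code exists


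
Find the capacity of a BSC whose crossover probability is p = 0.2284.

For BSC with error probability p:
C = 1 - H(p) where H(p) is binary entropy
H(0.2284) = -0.2284 × log₂(0.2284) - 0.7716 × log₂(0.7716)
H(p) = 0.7752
C = 1 - 0.7752 = 0.2248 bits/use


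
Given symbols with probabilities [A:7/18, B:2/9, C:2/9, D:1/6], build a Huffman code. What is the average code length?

Huffman tree construction:
Combine smallest probabilities repeatedly
Resulting codes:
  A: 11 (length 2)
  B: 01 (length 2)
  C: 10 (length 2)
  D: 00 (length 2)
Average length = Σ p(s) × length(s) = 2.0000 bits


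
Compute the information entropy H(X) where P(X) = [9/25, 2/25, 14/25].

H(X) = -Σ p(x) log₂ p(x)
  -9/25 × log₂(9/25) = 0.5306
  -2/25 × log₂(2/25) = 0.2915
  -14/25 × log₂(14/25) = 0.4684
H(X) = 1.2906 bits


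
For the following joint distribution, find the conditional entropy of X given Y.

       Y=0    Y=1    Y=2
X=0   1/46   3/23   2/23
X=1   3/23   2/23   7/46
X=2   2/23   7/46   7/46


H(X|Y) = Σ_y p(y) H(X|Y=y)
  p(Y=0) = 11/46, H(X|Y=0) = 1.3222
  p(Y=1) = 17/46, H(X|Y=1) = 1.5486
  p(Y=2) = 9/23, H(X|Y=2) = 1.5420
H(X|Y) = 0.2391×1.3222 + 0.3696×1.5486 + 0.3913×1.5420 = 1.4919 bits


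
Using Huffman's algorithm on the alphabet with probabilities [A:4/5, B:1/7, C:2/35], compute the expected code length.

Huffman tree construction:
Combine smallest probabilities repeatedly
Resulting codes:
  A: 1 (length 1)
  B: 01 (length 2)
  C: 00 (length 2)
Average length = Σ p(s) × length(s) = 1.2000 bits


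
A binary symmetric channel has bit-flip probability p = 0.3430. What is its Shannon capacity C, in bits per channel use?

For BSC with error probability p:
C = 1 - H(p) where H(p) is binary entropy
H(0.3430) = -0.3430 × log₂(0.3430) - 0.6570 × log₂(0.6570)
H(p) = 0.9277
C = 1 - 0.9277 = 0.0723 bits/use


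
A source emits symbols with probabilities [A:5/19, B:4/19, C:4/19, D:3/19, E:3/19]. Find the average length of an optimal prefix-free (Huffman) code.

Huffman tree construction:
Combine smallest probabilities repeatedly
Resulting codes:
  A: 10 (length 2)
  B: 00 (length 2)
  C: 01 (length 2)
  D: 110 (length 3)
  E: 111 (length 3)
Average length = Σ p(s) × length(s) = 2.3158 bits


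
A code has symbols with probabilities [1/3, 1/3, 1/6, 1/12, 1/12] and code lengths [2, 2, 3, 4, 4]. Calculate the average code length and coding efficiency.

Average length L = Σ p_i × l_i = 2.5000 bits
Entropy H = 2.0850 bits
Efficiency η = H/L × 100% = 83.40%


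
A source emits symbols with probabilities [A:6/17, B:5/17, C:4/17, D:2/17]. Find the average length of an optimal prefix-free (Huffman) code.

Huffman tree construction:
Combine smallest probabilities repeatedly
Resulting codes:
  A: 11 (length 2)
  B: 10 (length 2)
  C: 01 (length 2)
  D: 00 (length 2)
Average length = Σ p(s) × length(s) = 2.0000 bits


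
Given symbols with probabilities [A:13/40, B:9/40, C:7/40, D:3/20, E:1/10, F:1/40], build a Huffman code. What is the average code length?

Huffman tree construction:
Combine smallest probabilities repeatedly
Resulting codes:
  A: 11 (length 2)
  B: 01 (length 2)
  C: 00 (length 2)
  D: 101 (length 3)
  E: 1001 (length 4)
  F: 1000 (length 4)
Average length = Σ p(s) × length(s) = 2.4000 bits


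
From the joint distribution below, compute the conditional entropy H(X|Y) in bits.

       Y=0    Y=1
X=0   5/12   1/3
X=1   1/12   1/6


H(X|Y) = Σ_y p(y) H(X|Y=y)
  p(Y=0) = 1/2, H(X|Y=0) = 0.6500
  p(Y=1) = 1/2, H(X|Y=1) = 0.9183
H(X|Y) = 0.5000×0.6500 + 0.5000×0.9183 = 0.7842 bits


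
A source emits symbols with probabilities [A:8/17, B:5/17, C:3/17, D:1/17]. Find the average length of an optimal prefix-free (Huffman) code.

Huffman tree construction:
Combine smallest probabilities repeatedly
Resulting codes:
  A: 0 (length 1)
  B: 11 (length 2)
  C: 101 (length 3)
  D: 100 (length 3)
Average length = Σ p(s) × length(s) = 1.7647 bits


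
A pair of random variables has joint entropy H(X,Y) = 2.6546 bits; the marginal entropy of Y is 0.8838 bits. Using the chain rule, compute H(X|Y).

Chain rule: H(X,Y) = H(X|Y) + H(Y)
H(X|Y) = H(X,Y) - H(Y) = 2.6546 - 0.8838 = 1.7708 bits


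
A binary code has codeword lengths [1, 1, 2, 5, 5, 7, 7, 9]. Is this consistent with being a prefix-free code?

Kraft inequality: Σ 2^(-l_i) ≤ 1 for prefix-free code
Calculating: 2^(-1) + 2^(-1) + 2^(-2) + 2^(-5) + 2^(-5) + 2^(-7) + 2^(-7) + 2^(-9)
= 0.5 + 0.5 + 0.25 + 0.03125 + 0.03125 + 0.0078125 + 0.0078125 + 0.001953125
= 1.3301
Since 1.3301 > 1, prefix-free code does not exist


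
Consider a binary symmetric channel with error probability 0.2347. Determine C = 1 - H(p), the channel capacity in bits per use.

For BSC with error probability p:
C = 1 - H(p) where H(p) is binary entropy
H(0.2347) = -0.2347 × log₂(0.2347) - 0.7653 × log₂(0.7653)
H(p) = 0.7861
C = 1 - 0.7861 = 0.2139 bits/use


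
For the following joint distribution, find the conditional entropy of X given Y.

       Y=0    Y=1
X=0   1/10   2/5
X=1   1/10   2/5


H(X|Y) = Σ_y p(y) H(X|Y=y)
  p(Y=0) = 1/5, H(X|Y=0) = 1.0000
  p(Y=1) = 4/5, H(X|Y=1) = 1.0000
H(X|Y) = 0.2000×1.0000 + 0.8000×1.0000 = 1.0000 bits


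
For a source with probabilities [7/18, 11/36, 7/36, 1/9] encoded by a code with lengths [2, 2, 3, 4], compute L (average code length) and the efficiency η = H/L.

Average length L = Σ p_i × l_i = 2.4167 bits
Entropy H = 1.8641 bits
Efficiency η = H/L × 100% = 77.14%


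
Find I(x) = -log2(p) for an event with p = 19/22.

Information content I(x) = -log₂(p(x))
I = -log₂(19/22) = -log₂(0.8636)
I = 0.2115 bits


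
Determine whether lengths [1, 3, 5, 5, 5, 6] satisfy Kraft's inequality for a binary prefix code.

Kraft inequality: Σ 2^(-l_i) ≤ 1 for prefix-free code
Calculating: 2^(-1) + 2^(-3) + 2^(-5) + 2^(-5) + 2^(-5) + 2^(-6)
= 0.5 + 0.125 + 0.03125 + 0.03125 + 0.03125 + 0.015625
= 0.7344
Since 0.7344 ≤ 1, prefix-free code exists


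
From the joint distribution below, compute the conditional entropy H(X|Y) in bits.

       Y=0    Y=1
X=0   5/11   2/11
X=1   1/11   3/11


H(X|Y) = Σ_y p(y) H(X|Y=y)
  p(Y=0) = 6/11, H(X|Y=0) = 0.6500
  p(Y=1) = 5/11, H(X|Y=1) = 0.9710
H(X|Y) = 0.5455×0.6500 + 0.4545×0.9710 = 0.7959 bits


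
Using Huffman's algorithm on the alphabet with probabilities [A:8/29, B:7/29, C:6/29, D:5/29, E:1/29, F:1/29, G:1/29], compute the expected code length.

Huffman tree construction:
Combine smallest probabilities repeatedly
Resulting codes:
  A: 10 (length 2)
  B: 01 (length 2)
  C: 00 (length 2)
  D: 111 (length 3)
  E: 11010 (length 5)
  F: 11011 (length 5)
  G: 1100 (length 4)
Average length = Σ p(s) × length(s) = 2.4483 bits


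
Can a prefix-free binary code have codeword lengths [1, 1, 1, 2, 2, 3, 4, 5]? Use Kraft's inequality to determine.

Kraft inequality: Σ 2^(-l_i) ≤ 1 for prefix-free code
Calculating: 2^(-1) + 2^(-1) + 2^(-1) + 2^(-2) + 2^(-2) + 2^(-3) + 2^(-4) + 2^(-5)
= 0.5 + 0.5 + 0.5 + 0.25 + 0.25 + 0.125 + 0.0625 + 0.03125
= 2.2188
Since 2.2188 > 1, prefix-free code does not exist


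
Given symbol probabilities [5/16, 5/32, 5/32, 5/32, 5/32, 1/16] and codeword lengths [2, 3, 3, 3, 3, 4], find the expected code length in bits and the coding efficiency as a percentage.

Average length L = Σ p_i × l_i = 2.7500 bits
Entropy H = 2.4482 bits
Efficiency η = H/L × 100% = 89.03%


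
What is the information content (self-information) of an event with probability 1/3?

Information content I(x) = -log₂(p(x))
I = -log₂(1/3) = -log₂(0.3333)
I = 1.5850 bits


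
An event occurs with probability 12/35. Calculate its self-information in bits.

Information content I(x) = -log₂(p(x))
I = -log₂(12/35) = -log₂(0.3429)
I = 1.5443 bits


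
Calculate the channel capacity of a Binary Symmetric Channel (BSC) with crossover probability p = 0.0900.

For BSC with error probability p:
C = 1 - H(p) where H(p) is binary entropy
H(0.0900) = -0.0900 × log₂(0.0900) - 0.9100 × log₂(0.9100)
H(p) = 0.4365
C = 1 - 0.4365 = 0.5635 bits/use


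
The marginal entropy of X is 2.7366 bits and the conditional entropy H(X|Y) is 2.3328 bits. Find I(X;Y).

I(X;Y) = H(X) - H(X|Y)
I(X;Y) = 2.7366 - 2.3328 = 0.4038 bits


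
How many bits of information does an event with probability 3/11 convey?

Information content I(x) = -log₂(p(x))
I = -log₂(3/11) = -log₂(0.2727)
I = 1.8745 bits


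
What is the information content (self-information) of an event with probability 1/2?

Information content I(x) = -log₂(p(x))
I = -log₂(1/2) = -log₂(0.5000)
I = 1.0000 bits


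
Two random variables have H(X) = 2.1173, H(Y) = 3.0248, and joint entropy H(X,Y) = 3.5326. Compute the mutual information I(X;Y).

I(X;Y) = H(X) + H(Y) - H(X,Y)
I(X;Y) = 2.1173 + 3.0248 - 3.5326 = 1.6095 bits


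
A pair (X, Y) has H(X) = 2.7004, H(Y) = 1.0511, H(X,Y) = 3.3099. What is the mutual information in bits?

I(X;Y) = H(X) + H(Y) - H(X,Y)
I(X;Y) = 2.7004 + 1.0511 - 3.3099 = 0.4416 bits


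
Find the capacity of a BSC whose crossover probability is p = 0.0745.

For BSC with error probability p:
C = 1 - H(p) where H(p) is binary entropy
H(0.0745) = -0.0745 × log₂(0.0745) - 0.9255 × log₂(0.9255)
H(p) = 0.3825
C = 1 - 0.3825 = 0.6175 bits/use


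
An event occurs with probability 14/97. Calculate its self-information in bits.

Information content I(x) = -log₂(p(x))
I = -log₂(14/97) = -log₂(0.1443)
I = 2.7926 bits


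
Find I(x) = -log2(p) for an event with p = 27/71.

Information content I(x) = -log₂(p(x))
I = -log₂(27/71) = -log₂(0.3803)
I = 1.3949 bits


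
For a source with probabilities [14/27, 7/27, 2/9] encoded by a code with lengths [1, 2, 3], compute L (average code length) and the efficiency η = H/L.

Average length L = Σ p_i × l_i = 1.7037 bits
Entropy H = 1.4784 bits
Efficiency η = H/L × 100% = 86.78%


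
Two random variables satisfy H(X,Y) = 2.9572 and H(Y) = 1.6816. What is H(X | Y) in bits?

Chain rule: H(X,Y) = H(X|Y) + H(Y)
H(X|Y) = H(X,Y) - H(Y) = 2.9572 - 1.6816 = 1.2756 bits


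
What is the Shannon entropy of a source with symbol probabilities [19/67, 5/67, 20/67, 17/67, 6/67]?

H(X) = -Σ p(x) log₂ p(x)
  -19/67 × log₂(19/67) = 0.5156
  -5/67 × log₂(5/67) = 0.2794
  -20/67 × log₂(20/67) = 0.5206
  -17/67 × log₂(17/67) = 0.5020
  -6/67 × log₂(6/67) = 0.3117
H(X) = 2.1294 bits


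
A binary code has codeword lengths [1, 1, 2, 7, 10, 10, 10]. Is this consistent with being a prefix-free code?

Kraft inequality: Σ 2^(-l_i) ≤ 1 for prefix-free code
Calculating: 2^(-1) + 2^(-1) + 2^(-2) + 2^(-7) + 2^(-10) + 2^(-10) + 2^(-10)
= 0.5 + 0.5 + 0.25 + 0.0078125 + 0.0009765625 + 0.0009765625 + 0.0009765625
= 1.2607
Since 1.2607 > 1, prefix-free code does not exist


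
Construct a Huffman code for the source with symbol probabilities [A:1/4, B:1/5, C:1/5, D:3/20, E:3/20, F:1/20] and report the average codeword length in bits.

Huffman tree construction:
Combine smallest probabilities repeatedly
Resulting codes:
  A: 10 (length 2)
  B: 111 (length 3)
  C: 00 (length 2)
  D: 011 (length 3)
  E: 110 (length 3)
  F: 010 (length 3)
Average length = Σ p(s) × length(s) = 2.5500 bits


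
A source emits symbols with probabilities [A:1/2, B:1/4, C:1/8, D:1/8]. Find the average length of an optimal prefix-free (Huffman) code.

Huffman tree construction:
Combine smallest probabilities repeatedly
Resulting codes:
  A: 0 (length 1)
  B: 10 (length 2)
  C: 110 (length 3)
  D: 111 (length 3)
Average length = Σ p(s) × length(s) = 1.7500 bits


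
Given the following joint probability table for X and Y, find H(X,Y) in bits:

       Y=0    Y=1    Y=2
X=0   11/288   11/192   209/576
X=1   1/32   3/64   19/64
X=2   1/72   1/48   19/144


H(X,Y) = -Σ p(x,y) log₂ p(x,y)
  p(0,0)=11/288: -0.0382 × log₂(0.0382) = 0.1799
  p(0,1)=11/192: -0.0573 × log₂(0.0573) = 0.2364
  p(0,2)=209/576: -0.3628 × log₂(0.3628) = 0.5307
  p(1,0)=1/32: -0.0312 × log₂(0.0312) = 0.1562
  p(1,1)=3/64: -0.0469 × log₂(0.0469) = 0.2070
  p(1,2)=19/64: -0.2969 × log₂(0.2969) = 0.5201
  p(2,0)=1/72: -0.0139 × log₂(0.0139) = 0.0857
  p(2,1)=1/48: -0.0208 × log₂(0.0208) = 0.1164
  p(2,2)=19/144: -0.1319 × log₂(0.1319) = 0.3855
H(X,Y) = 2.4179 bits


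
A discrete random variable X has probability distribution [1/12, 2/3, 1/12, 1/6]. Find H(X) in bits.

H(X) = -Σ p(x) log₂ p(x)
  -1/12 × log₂(1/12) = 0.2987
  -2/3 × log₂(2/3) = 0.3900
  -1/12 × log₂(1/12) = 0.2987
  -1/6 × log₂(1/6) = 0.4308
H(X) = 1.4183 bits


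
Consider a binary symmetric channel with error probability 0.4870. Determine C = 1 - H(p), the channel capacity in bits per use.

For BSC with error probability p:
C = 1 - H(p) where H(p) is binary entropy
H(0.4870) = -0.4870 × log₂(0.4870) - 0.5130 × log₂(0.5130)
H(p) = 0.9995
C = 1 - 0.9995 = 0.0005 bits/use


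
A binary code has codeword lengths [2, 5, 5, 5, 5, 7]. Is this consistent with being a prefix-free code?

Kraft inequality: Σ 2^(-l_i) ≤ 1 for prefix-free code
Calculating: 2^(-2) + 2^(-5) + 2^(-5) + 2^(-5) + 2^(-5) + 2^(-7)
= 0.25 + 0.03125 + 0.03125 + 0.03125 + 0.03125 + 0.0078125
= 0.3828
Since 0.3828 ≤ 1, prefix-free code exists


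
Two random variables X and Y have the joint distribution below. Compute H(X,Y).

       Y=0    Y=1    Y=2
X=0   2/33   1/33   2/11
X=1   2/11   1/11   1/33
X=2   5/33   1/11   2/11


H(X,Y) = -Σ p(x,y) log₂ p(x,y)
  p(0,0)=2/33: -0.0606 × log₂(0.0606) = 0.2451
  p(0,1)=1/33: -0.0303 × log₂(0.0303) = 0.1529
  p(0,2)=2/11: -0.1818 × log₂(0.1818) = 0.4472
  p(1,0)=2/11: -0.1818 × log₂(0.1818) = 0.4472
  p(1,1)=1/11: -0.0909 × log₂(0.0909) = 0.3145
  p(1,2)=1/33: -0.0303 × log₂(0.0303) = 0.1529
  p(2,0)=5/33: -0.1515 × log₂(0.1515) = 0.4125
  p(2,1)=1/11: -0.0909 × log₂(0.0909) = 0.3145
  p(2,2)=2/11: -0.1818 × log₂(0.1818) = 0.4472
H(X,Y) = 2.9338 bits


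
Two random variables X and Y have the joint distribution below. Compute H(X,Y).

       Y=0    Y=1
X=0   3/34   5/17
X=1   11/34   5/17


H(X,Y) = -Σ p(x,y) log₂ p(x,y)
  p(0,0)=3/34: -0.0882 × log₂(0.0882) = 0.3090
  p(0,1)=5/17: -0.2941 × log₂(0.2941) = 0.5193
  p(1,0)=11/34: -0.3235 × log₂(0.3235) = 0.5267
  p(1,1)=5/17: -0.2941 × log₂(0.2941) = 0.5193
H(X,Y) = 1.8743 bits


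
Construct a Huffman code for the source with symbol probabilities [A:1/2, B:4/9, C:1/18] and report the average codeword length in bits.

Huffman tree construction:
Combine smallest probabilities repeatedly
Resulting codes:
  A: 0 (length 1)
  B: 11 (length 2)
  C: 10 (length 2)
Average length = Σ p(s) × length(s) = 1.5000 bits


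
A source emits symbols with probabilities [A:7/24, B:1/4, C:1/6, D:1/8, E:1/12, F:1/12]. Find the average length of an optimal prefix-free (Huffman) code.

Huffman tree construction:
Combine smallest probabilities repeatedly
Resulting codes:
  A: 10 (length 2)
  B: 01 (length 2)
  C: 111 (length 3)
  D: 110 (length 3)
  E: 000 (length 3)
  F: 001 (length 3)
Average length = Σ p(s) × length(s) = 2.4583 bits


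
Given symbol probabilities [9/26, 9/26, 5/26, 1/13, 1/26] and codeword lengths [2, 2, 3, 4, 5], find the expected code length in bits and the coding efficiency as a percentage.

Average length L = Σ p_i × l_i = 2.4615 bits
Entropy H = 1.9824 bits
Efficiency η = H/L × 100% = 80.54%


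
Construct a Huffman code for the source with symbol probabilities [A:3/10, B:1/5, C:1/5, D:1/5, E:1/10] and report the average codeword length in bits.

Huffman tree construction:
Combine smallest probabilities repeatedly
Resulting codes:
  A: 10 (length 2)
  B: 111 (length 3)
  C: 00 (length 2)
  D: 01 (length 2)
  E: 110 (length 3)
Average length = Σ p(s) × length(s) = 2.3000 bits


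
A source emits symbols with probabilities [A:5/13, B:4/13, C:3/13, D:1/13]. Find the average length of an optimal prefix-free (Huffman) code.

Huffman tree construction:
Combine smallest probabilities repeatedly
Resulting codes:
  A: 0 (length 1)
  B: 10 (length 2)
  C: 111 (length 3)
  D: 110 (length 3)
Average length = Σ p(s) × length(s) = 1.9231 bits


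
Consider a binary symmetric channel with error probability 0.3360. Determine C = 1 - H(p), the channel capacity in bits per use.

For BSC with error probability p:
C = 1 - H(p) where H(p) is binary entropy
H(0.3360) = -0.3360 × log₂(0.3360) - 0.6640 × log₂(0.6640)
H(p) = 0.9209
C = 1 - 0.9209 = 0.0791 bits/use


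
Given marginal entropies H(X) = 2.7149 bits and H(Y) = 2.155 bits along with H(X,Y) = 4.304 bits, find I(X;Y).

I(X;Y) = H(X) + H(Y) - H(X,Y)
I(X;Y) = 2.7149 + 2.155 - 4.304 = 0.5659 bits


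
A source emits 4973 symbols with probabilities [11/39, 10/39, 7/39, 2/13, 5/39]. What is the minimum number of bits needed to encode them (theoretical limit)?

Entropy H = 2.2586 bits/symbol
Minimum bits = H × n = 2.2586 × 4973
= 11232.19 bits


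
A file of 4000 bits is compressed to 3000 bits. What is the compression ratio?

Compression ratio = Original / Compressed
= 4000 / 3000 = 1.33:1


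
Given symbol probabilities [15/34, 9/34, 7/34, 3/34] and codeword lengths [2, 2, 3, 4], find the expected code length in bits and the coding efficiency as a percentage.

Average length L = Σ p_i × l_i = 2.3824 bits
Entropy H = 1.8069 bits
Efficiency η = H/L × 100% = 75.85%


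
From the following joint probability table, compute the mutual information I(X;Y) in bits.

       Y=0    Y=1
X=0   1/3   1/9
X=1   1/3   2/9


H(X) = 0.9911, H(Y) = 0.9183, H(X,Y) = 1.8911
I(X;Y) = H(X) + H(Y) - H(X,Y) = 0.0183 bits


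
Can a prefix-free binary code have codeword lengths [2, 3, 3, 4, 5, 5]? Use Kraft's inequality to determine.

Kraft inequality: Σ 2^(-l_i) ≤ 1 for prefix-free code
Calculating: 2^(-2) + 2^(-3) + 2^(-3) + 2^(-4) + 2^(-5) + 2^(-5)
= 0.25 + 0.125 + 0.125 + 0.0625 + 0.03125 + 0.03125
= 0.6250
Since 0.6250 ≤ 1, prefix-free code exists


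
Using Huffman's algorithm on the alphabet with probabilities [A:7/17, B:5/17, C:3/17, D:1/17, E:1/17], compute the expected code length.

Huffman tree construction:
Combine smallest probabilities repeatedly
Resulting codes:
  A: 0 (length 1)
  B: 10 (length 2)
  C: 111 (length 3)
  D: 1100 (length 4)
  E: 1101 (length 4)
Average length = Σ p(s) × length(s) = 2.0000 bits


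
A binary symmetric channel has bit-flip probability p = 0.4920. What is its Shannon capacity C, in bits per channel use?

For BSC with error probability p:
C = 1 - H(p) where H(p) is binary entropy
H(0.4920) = -0.4920 × log₂(0.4920) - 0.5080 × log₂(0.5080)
H(p) = 0.9998
C = 1 - 0.9998 = 0.0002 bits/use


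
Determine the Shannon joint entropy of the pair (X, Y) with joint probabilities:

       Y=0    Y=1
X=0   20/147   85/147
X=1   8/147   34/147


H(X,Y) = -Σ p(x,y) log₂ p(x,y)
  p(0,0)=20/147: -0.1361 × log₂(0.1361) = 0.3915
  p(0,1)=85/147: -0.5782 × log₂(0.5782) = 0.4570
  p(1,0)=8/147: -0.0544 × log₂(0.0544) = 0.2286
  p(1,1)=34/147: -0.2313 × log₂(0.2313) = 0.4885
H(X,Y) = 1.5656 bits


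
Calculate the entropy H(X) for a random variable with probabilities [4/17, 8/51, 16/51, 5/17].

H(X) = -Σ p(x) log₂ p(x)
  -4/17 × log₂(4/17) = 0.4912
  -8/51 × log₂(8/51) = 0.4192
  -16/51 × log₂(16/51) = 0.5247
  -5/17 × log₂(5/17) = 0.5193
H(X) = 1.9543 bits


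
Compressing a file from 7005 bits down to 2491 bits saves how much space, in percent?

Space savings = (1 - Compressed/Original) × 100%
= (1 - 2491/7005) × 100%
= 64.44%


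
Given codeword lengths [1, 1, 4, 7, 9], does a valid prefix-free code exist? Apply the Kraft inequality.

Kraft inequality: Σ 2^(-l_i) ≤ 1 for prefix-free code
Calculating: 2^(-1) + 2^(-1) + 2^(-4) + 2^(-7) + 2^(-9)
= 0.5 + 0.5 + 0.0625 + 0.0078125 + 0.001953125
= 1.0723
Since 1.0723 > 1, prefix-free code does not exist


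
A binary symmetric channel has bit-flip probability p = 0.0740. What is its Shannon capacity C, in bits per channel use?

For BSC with error probability p:
C = 1 - H(p) where H(p) is binary entropy
H(0.0740) = -0.0740 × log₂(0.0740) - 0.9260 × log₂(0.9260)
H(p) = 0.3807
C = 1 - 0.3807 = 0.6193 bits/use


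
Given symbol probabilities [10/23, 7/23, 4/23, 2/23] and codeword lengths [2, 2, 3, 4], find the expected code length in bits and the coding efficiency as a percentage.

Average length L = Σ p_i × l_i = 2.3478 bits
Entropy H = 1.7901 bits
Efficiency η = H/L × 100% = 76.24%


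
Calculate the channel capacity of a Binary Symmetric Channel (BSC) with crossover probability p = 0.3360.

For BSC with error probability p:
C = 1 - H(p) where H(p) is binary entropy
H(0.3360) = -0.3360 × log₂(0.3360) - 0.6640 × log₂(0.6640)
H(p) = 0.9209
C = 1 - 0.9209 = 0.0791 bits/use


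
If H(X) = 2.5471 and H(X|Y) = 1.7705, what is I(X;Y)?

I(X;Y) = H(X) - H(X|Y)
I(X;Y) = 2.5471 - 1.7705 = 0.7766 bits


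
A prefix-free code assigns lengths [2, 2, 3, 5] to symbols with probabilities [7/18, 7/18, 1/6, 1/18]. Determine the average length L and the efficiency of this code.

Average length L = Σ p_i × l_i = 2.3333 bits
Entropy H = 1.7223 bits
Efficiency η = H/L × 100% = 73.81%


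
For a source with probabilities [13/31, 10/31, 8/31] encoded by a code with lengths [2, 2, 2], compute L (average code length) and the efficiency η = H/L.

Average length L = Σ p_i × l_i = 2.0000 bits
Entropy H = 1.5566 bits
Efficiency η = H/L × 100% = 77.83%


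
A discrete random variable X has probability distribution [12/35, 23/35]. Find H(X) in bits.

H(X) = -Σ p(x) log₂ p(x)
  -12/35 × log₂(12/35) = 0.5295
  -23/35 × log₂(23/35) = 0.3980
H(X) = 0.9275 bits


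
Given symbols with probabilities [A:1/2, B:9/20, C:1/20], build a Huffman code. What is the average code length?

Huffman tree construction:
Combine smallest probabilities repeatedly
Resulting codes:
  A: 0 (length 1)
  B: 11 (length 2)
  C: 10 (length 2)
Average length = Σ p(s) × length(s) = 1.5000 bits


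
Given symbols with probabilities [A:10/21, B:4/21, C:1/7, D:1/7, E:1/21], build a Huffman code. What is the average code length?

Huffman tree construction:
Combine smallest probabilities repeatedly
Resulting codes:
  A: 0 (length 1)
  B: 111 (length 3)
  C: 101 (length 3)
  D: 110 (length 3)
  E: 100 (length 3)
Average length = Σ p(s) × length(s) = 2.0476 bits


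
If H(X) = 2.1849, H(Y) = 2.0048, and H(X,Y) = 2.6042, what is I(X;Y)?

I(X;Y) = H(X) + H(Y) - H(X,Y)
I(X;Y) = 2.1849 + 2.0048 - 2.6042 = 1.5855 bits


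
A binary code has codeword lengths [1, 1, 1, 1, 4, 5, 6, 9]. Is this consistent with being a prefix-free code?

Kraft inequality: Σ 2^(-l_i) ≤ 1 for prefix-free code
Calculating: 2^(-1) + 2^(-1) + 2^(-1) + 2^(-1) + 2^(-4) + 2^(-5) + 2^(-6) + 2^(-9)
= 0.5 + 0.5 + 0.5 + 0.5 + 0.0625 + 0.03125 + 0.015625 + 0.001953125
= 2.1113
Since 2.1113 > 1, prefix-free code does not exist


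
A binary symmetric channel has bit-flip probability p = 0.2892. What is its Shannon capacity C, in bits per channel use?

For BSC with error probability p:
C = 1 - H(p) where H(p) is binary entropy
H(0.2892) = -0.2892 × log₂(0.2892) - 0.7108 × log₂(0.7108)
H(p) = 0.8677
C = 1 - 0.8677 = 0.1323 bits/use


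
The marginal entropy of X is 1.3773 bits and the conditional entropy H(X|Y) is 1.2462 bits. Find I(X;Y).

I(X;Y) = H(X) - H(X|Y)
I(X;Y) = 1.3773 - 1.2462 = 0.1311 bits


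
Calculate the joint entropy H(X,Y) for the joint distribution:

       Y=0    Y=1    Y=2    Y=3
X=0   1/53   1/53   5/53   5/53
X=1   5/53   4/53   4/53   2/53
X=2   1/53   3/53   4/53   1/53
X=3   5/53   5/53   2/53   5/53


H(X,Y) = -Σ p(x,y) log₂ p(x,y)
  p(0,0)=1/53: -0.0189 × log₂(0.0189) = 0.1081
  p(0,1)=1/53: -0.0189 × log₂(0.0189) = 0.1081
  p(0,2)=5/53: -0.0943 × log₂(0.0943) = 0.3213
  p(0,3)=5/53: -0.0943 × log₂(0.0943) = 0.3213
  p(1,0)=5/53: -0.0943 × log₂(0.0943) = 0.3213
  p(1,1)=4/53: -0.0755 × log₂(0.0755) = 0.2814
  p(1,2)=4/53: -0.0755 × log₂(0.0755) = 0.2814
  p(1,3)=2/53: -0.0377 × log₂(0.0377) = 0.1784
  p(2,0)=1/53: -0.0189 × log₂(0.0189) = 0.1081
  p(2,1)=3/53: -0.0566 × log₂(0.0566) = 0.2345
  p(2,2)=4/53: -0.0755 × log₂(0.0755) = 0.2814
  p(2,3)=1/53: -0.0189 × log₂(0.0189) = 0.1081
  p(3,0)=5/53: -0.0943 × log₂(0.0943) = 0.3213
  p(3,1)=5/53: -0.0943 × log₂(0.0943) = 0.3213
  p(3,2)=2/53: -0.0377 × log₂(0.0377) = 0.1784
  p(3,3)=5/53: -0.0943 × log₂(0.0943) = 0.3213
H(X,Y) = 3.7956 bits


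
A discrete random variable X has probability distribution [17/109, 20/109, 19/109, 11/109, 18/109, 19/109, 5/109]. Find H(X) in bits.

H(X) = -Σ p(x) log₂ p(x)
  -17/109 × log₂(17/109) = 0.4181
  -20/109 × log₂(20/109) = 0.4489
  -19/109 × log₂(19/109) = 0.4393
  -11/109 × log₂(11/109) = 0.3339
  -18/109 × log₂(18/109) = 0.4291
  -19/109 × log₂(19/109) = 0.4393
  -5/109 × log₂(5/109) = 0.2040
H(X) = 2.7125 bits


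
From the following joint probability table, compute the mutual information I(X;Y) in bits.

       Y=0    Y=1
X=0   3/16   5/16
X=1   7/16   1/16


H(X) = 1.0000, H(Y) = 0.9544, H(X,Y) = 1.7490
I(X;Y) = H(X) + H(Y) - H(X,Y) = 0.2054 bits


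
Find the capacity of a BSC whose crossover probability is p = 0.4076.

For BSC with error probability p:
C = 1 - H(p) where H(p) is binary entropy
H(0.4076) = -0.4076 × log₂(0.4076) - 0.5924 × log₂(0.5924)
H(p) = 0.9752
C = 1 - 0.9752 = 0.0248 bits/use


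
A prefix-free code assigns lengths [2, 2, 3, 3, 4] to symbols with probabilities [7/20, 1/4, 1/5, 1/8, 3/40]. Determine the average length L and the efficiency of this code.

Average length L = Σ p_i × l_i = 2.4750 bits
Entropy H = 2.1498 bits
Efficiency η = H/L × 100% = 86.86%


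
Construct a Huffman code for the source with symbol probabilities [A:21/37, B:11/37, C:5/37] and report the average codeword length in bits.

Huffman tree construction:
Combine smallest probabilities repeatedly
Resulting codes:
  A: 1 (length 1)
  B: 01 (length 2)
  C: 00 (length 2)
Average length = Σ p(s) × length(s) = 1.4324 bits


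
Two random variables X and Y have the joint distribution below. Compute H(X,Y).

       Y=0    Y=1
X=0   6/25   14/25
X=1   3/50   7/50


H(X,Y) = -Σ p(x,y) log₂ p(x,y)
  p(0,0)=6/25: -0.2400 × log₂(0.2400) = 0.4941
  p(0,1)=14/25: -0.5600 × log₂(0.5600) = 0.4684
  p(1,0)=3/50: -0.0600 × log₂(0.0600) = 0.2435
  p(1,1)=7/50: -0.1400 × log₂(0.1400) = 0.3971
H(X,Y) = 1.6032 bits


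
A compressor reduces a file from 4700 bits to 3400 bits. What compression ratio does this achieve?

Compression ratio = Original / Compressed
= 4700 / 3400 = 1.38:1
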